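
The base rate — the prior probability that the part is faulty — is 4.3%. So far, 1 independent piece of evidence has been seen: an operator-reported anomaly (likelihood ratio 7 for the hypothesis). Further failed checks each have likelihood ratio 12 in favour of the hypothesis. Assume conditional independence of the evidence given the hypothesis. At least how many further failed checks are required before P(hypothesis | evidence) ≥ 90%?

2

Prior odds = 0.043/0.957 = 43/957.
Bayes factor of the evidence already in hand = 7.
Odds after that evidence = (43/957) × 7 = 301/957.
Target odds = 0.9/0.1 = 9.
Need 12ⁿ ≥ 9 ÷ (301/957) = 8613/301.
12¹ = 12 falls short of 8613/301 but 12² = 144 reaches it, so n = 2.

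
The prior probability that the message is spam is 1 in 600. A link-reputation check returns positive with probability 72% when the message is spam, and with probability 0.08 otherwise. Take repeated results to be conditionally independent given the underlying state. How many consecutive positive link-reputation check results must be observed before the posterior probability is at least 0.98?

Prior odds = (1/600)/(599/600) = 1/599.
Likelihood ratio of a positive result = 0.72/0.08 = 9.
Target odds: 0.98 ÷ 0.02 = 49.
Need (1/599) × 9ⁿ ≥ 49, i.e. 9ⁿ ≥ 29351.
9⁴ = 6561 falls short of 29351 but 9⁵ = 59049 reaches it, so n = 5.

5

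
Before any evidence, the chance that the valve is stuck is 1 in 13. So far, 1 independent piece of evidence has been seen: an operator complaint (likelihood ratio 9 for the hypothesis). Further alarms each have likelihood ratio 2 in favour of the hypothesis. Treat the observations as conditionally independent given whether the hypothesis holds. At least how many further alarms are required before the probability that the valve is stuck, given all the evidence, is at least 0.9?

Prior odds = (1/13)/(12/13) = 1/12.
Bayes factor of the evidence already in hand = 9.
Odds after that evidence = (1/12) × 9 = 0.75.
Target odds = 0.9/0.1 = 9.
Need 2ⁿ ≥ 9 ÷ 0.75 = 12.
2³ = 8 falls short of 12 but 2⁴ = 16 reaches it, so n = 4.

4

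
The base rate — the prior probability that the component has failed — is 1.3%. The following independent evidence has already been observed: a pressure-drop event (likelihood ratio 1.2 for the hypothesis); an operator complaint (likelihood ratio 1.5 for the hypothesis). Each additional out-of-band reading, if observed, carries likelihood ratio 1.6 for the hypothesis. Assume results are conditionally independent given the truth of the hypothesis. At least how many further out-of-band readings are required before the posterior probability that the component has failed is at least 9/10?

Prior odds = 0.013/0.987 = 13/987.
Combined Bayes factor of the evidence already in hand = 1.2 × 1.5 = 1.8.
Odds after that evidence = (13/987) × 1.8 = 39/1645.
Target odds = 0.9/0.1 = 9.
Need 1.6ⁿ ≥ 9 ÷ (39/1645) = 4935/13.
1.6¹² ≈281.475 falls short of 4935/13 but 1.6¹³ ≈450.36 reaches it, so n = 13.

13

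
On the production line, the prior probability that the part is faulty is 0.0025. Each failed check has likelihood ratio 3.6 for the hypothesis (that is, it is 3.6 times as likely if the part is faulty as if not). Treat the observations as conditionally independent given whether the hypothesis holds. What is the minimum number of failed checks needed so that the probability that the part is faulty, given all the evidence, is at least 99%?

Prior odds: 0.0025 ÷ 0.9975 = 1/399.
Likelihood ratio per failed check = 3.6.
Target posterior odds = 0.99/0.01 = 99.
Need (1/399) × 3.6ⁿ ≥ 99, i.e. 3.6ⁿ ≥ 39501.
3.6⁸ ≈28211.1 falls short of 39501 but 3.6⁹ ≈101560 reaches it, so n = 9.

9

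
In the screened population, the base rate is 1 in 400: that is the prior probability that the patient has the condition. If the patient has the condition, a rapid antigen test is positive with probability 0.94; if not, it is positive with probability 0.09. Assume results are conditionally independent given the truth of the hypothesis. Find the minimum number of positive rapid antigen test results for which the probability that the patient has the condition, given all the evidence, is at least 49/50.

5

Prior odds: 0.0025 ÷ 0.9975 = 1/399.
Likelihood ratio of a positive = 0.94/0.09 = 94/9.
Target posterior odds = 0.98/0.02 = 49.
Need (1/399) × (94/9)ⁿ ≥ 49, i.e. (94/9)ⁿ ≥ 19551.
(94/9)⁴ = 78074896/6561 falls short of 19551 but (94/9)⁵ ≈124287 reaches it, so n = 5.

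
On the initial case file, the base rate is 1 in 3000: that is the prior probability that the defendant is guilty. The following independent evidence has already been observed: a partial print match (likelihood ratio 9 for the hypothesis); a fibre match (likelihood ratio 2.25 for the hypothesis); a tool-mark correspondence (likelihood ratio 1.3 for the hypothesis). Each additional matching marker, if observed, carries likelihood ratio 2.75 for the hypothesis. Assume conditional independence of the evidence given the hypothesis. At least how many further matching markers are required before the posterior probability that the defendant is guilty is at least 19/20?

Prior odds = (1/3000)/(2999/3000) = 1/2999.
Combined Bayes factor of the evidence already in hand = 9 × 2.25 × 1.3 = 26.325.
Odds after that evidence = (1/2999) × 26.325 = 1053/119960.
Target odds = 0.95/0.05 = 19.
Need 2.75ⁿ ≥ 19 ÷ (1053/119960) = 2279240/1053.
2.75⁷ = 19487171/16384 falls short of 2279240/1053 but 2.75⁸ = 214358881/65536 reaches it, so n = 8.

8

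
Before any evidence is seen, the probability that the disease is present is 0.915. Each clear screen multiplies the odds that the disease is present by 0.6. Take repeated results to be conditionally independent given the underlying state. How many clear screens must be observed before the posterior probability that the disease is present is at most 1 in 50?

13

Prior odds = 0.915/0.085 = 183/17.
Likelihood ratio per clear screen = 0.6.
Target posterior odds = 0.02/0.98 = 1/49.
Need (183/17) × 0.6ⁿ ≤ 1/49, i.e. 0.6ⁿ ≤ 17/8967.
0.6¹² = 531441/244140625 is still above 17/8967 but 0.6¹³ ≈0.00130607 is at or below it, so n = 13.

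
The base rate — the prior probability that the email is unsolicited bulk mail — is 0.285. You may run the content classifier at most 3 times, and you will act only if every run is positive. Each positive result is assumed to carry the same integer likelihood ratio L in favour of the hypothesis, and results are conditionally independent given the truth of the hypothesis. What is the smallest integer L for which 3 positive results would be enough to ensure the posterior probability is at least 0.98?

5

Prior odds = 0.285/0.715 = 57/143.
Target odds = 0.98/0.02 = 49.
Need L³ ≥ 49 ÷ (57/143) = 7007/57.
4³ = 64 < 7007/57 ≤ 125 = 5³, so L = 5.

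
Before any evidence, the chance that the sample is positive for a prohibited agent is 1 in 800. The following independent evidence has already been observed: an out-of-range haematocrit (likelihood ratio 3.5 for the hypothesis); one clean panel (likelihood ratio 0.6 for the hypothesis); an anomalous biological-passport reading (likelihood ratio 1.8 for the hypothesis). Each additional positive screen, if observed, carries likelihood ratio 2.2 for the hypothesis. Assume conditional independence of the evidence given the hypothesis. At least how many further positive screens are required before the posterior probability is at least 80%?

Prior odds = 0.00125/0.99875 = 1/799.
Combined Bayes factor of the evidence already in hand = 3.5 × 0.6 × 1.8 = 3.78.
Odds after that evidence = (1/799) × 3.78 = 189/39950.
Target odds = 0.8/0.2 = 4.
Need 2.2ⁿ ≥ 4 ÷ (189/39950) = 159800/189.
2.2⁸ = 214358881/390625 falls short of 159800/189 but 2.2⁹ ≈1207.27 reaches it, so n = 9.

9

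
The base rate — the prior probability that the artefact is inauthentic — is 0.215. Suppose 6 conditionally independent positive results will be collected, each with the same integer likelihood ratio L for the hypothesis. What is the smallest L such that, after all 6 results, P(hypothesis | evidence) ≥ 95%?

3

Prior odds = 0.215/0.785 = 43/157.
Target odds = 0.95/0.05 = 19.
Need L⁶ ≥ 19 ÷ (43/157) = 2983/43.
2⁶ = 64 < 2983/43 ≤ 729 = 3⁶, so L = 3.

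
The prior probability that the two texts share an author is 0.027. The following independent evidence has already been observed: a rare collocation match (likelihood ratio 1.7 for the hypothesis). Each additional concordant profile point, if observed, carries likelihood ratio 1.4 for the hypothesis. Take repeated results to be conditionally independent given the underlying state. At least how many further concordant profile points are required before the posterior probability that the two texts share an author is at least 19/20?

18

Prior odds = 0.027/0.973 = 27/973.
Bayes factor of the evidence already in hand = 1.7.
Odds after that evidence = (27/973) × 1.7 = 459/9730.
Target odds = 0.95/0.05 = 19.
Need 1.4ⁿ ≥ 19 ÷ (459/9730) = 184870/459.
1.4¹⁷ ≈304.913 falls short of 184870/459 but 1.4¹⁸ ≈426.879 reaches it, so n = 18.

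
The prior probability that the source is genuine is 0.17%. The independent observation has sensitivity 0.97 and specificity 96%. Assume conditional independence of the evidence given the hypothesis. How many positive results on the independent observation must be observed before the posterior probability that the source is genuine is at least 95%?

3

Prior odds: 0.0017 ÷ 0.9983 = 17/9983.
False-positive rate = 1 − 0.96 = 0.04; likelihood ratio of a positive = 0.97/0.04 = 24.25.
Target posterior odds = 0.95/0.05 = 19.
Require 24.25ⁿ ≥ 19 ÷ (17/9983) = 189677/17.
24.25² = 588.0625 falls short of 189677/17 but 24.25³ = 912673/64 reaches it, so n = 3.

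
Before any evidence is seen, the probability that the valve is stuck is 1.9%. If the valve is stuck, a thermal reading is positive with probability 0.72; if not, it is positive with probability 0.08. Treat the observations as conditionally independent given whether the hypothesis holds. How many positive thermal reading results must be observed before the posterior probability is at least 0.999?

5

Prior odds = 0.019/0.981 = 19/981.
Likelihood ratio of a positive = 0.72/0.08 = 9.
Target odds: 0.999 ÷ 0.001 = 999.
Require 9ⁿ ≥ 999 ÷ (19/981) = 980019/19.
9⁴ = 6561 falls short of 980019/19 but 9⁵ = 59049 reaches it, so n = 5.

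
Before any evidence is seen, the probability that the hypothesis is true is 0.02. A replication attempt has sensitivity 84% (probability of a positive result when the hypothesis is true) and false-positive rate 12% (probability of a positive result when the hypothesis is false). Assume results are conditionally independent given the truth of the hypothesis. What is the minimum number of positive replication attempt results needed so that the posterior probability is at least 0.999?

6

Prior odds: 0.02 ÷ 0.98 = 1/49.
Likelihood ratio of a positive result = 0.84/0.12 = 7.
Target odds: 0.999 ÷ 0.001 = 999.
Need (1/49) × 7ⁿ ≥ 999, i.e. 7ⁿ ≥ 48951.
7⁵ = 16807 falls short of 48951 but 7⁶ = 117649 reaches it, so n = 6.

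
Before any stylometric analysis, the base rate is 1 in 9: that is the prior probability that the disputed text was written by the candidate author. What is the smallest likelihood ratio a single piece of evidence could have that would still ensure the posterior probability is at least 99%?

Prior odds = (1/9)/(8/9) = 0.125.
Target odds = 0.99/0.01 = 99.
Required Bayes factor = 99 ÷ 0.125 = 792.

792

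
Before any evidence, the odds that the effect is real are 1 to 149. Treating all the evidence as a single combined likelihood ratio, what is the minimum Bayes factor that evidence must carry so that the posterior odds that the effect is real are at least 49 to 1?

Prior odds = 1/149.
Target odds = 49.
Required Bayes factor = 49 ÷ (1/149) = 7301.

7301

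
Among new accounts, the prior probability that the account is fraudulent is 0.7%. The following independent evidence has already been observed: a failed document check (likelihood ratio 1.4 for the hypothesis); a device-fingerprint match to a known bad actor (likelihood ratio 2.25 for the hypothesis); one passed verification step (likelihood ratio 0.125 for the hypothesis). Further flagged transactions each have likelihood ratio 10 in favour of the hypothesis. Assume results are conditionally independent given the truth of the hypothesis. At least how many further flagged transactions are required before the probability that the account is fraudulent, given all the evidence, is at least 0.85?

4

Prior odds = 0.007/0.993 = 7/993.
Combined Bayes factor of the evidence already in hand = 1.4 × 2.25 × 0.125 = 0.39375.
Odds after that evidence = (7/993) × 0.39375 = 147/52960.
Target odds = 0.85/0.15 = 17/3.
Need 10ⁿ ≥ 17/3 ÷ (147/52960) = 900320/441.
10³ = 1000 falls short of 900320/441 but 10⁴ = 10000 reaches it, so n = 4.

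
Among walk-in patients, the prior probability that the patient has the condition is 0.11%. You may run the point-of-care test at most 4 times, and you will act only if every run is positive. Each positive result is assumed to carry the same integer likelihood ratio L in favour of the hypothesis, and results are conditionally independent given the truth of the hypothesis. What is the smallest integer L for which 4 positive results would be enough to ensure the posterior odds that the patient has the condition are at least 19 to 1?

Prior odds = 0.0011/0.9989 = 11/9989.
Target odds = 19.
Need L⁴ ≥ 19 ÷ (11/9989) = 189791/11.
11⁴ = 14641 < 189791/11 ≤ 20736 = 12⁴, so L = 12.

12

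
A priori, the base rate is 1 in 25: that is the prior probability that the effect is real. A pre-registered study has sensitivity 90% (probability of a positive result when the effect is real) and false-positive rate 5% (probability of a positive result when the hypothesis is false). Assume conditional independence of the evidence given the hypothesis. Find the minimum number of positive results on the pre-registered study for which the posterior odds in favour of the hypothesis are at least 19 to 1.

Prior odds = 0.04/0.96 = 1/24.
Likelihood ratio of a positive result = 0.9/0.05 = 18.
Target odds = 19.
Need (1/24) × 18ⁿ ≥ 19, i.e. 18ⁿ ≥ 456.
18² = 324 falls short of 456 but 18³ = 5832 reaches it, so n = 3.

3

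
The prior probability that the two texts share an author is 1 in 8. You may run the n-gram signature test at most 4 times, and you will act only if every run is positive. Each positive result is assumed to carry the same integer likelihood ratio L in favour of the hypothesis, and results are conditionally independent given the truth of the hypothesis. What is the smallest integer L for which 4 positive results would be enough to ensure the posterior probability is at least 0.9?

3

Prior odds = 0.125/0.875 = 1/7.
Target odds = 0.9/0.1 = 9.
Need L⁴ ≥ 9 ÷ (1/7) = 63.
2⁴ = 16 < 63 ≤ 81 = 3⁴, so L = 3.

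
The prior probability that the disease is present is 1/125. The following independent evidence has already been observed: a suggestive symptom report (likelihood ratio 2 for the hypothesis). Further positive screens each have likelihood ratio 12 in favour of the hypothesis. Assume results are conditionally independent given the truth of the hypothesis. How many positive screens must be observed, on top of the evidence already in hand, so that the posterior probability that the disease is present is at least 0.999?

5

Prior odds = 0.008/0.992 = 1/124.
Bayes factor of the evidence already in hand = 2.
Odds after that evidence = (1/124) × 2 = 1/62.
Target odds = 0.999/0.001 = 999.
Need 12ⁿ ≥ 999 ÷ (1/62) = 61938.
12⁴ = 20736 falls short of 61938 but 12⁵ = 248832 reaches it, so n = 5.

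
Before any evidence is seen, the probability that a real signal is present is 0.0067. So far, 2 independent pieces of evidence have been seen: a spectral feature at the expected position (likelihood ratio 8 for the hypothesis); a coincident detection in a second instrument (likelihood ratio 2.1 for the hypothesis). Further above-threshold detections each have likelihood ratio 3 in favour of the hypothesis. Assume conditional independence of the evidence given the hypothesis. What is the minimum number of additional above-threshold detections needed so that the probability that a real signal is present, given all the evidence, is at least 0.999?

9

Prior odds = 0.0067/0.9933 = 67/9933.
Combined Bayes factor of the evidence already in hand = 8 × 2.1 = 16.8.
Odds after that evidence = (67/9933) × 16.8 = 268/2365.
Target odds = 0.999/0.001 = 999.
Need 3ⁿ ≥ 999 ÷ (268/2365) = 2362635/268.
3⁸ = 6561 falls short of 2362635/268 but 3⁹ = 19683 reaches it, so n = 9.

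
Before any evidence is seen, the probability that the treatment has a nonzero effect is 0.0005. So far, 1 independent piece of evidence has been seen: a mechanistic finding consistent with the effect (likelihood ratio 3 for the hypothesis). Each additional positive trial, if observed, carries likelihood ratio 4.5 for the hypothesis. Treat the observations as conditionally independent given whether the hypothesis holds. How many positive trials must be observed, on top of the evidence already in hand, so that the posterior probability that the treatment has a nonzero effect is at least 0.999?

9

Prior odds = 0.0005/0.9995 = 1/1999.
Bayes factor of the evidence already in hand = 3.
Odds after that evidence = (1/1999) × 3 = 3/1999.
Target odds = 0.999/0.001 = 999.
Need 4.5ⁿ ≥ 999 ÷ (3/1999) = 665667.
4.5⁸ = 43046721/256 falls short of 665667 but 4.5⁹ = 387420489/512 reaches it, so n = 9.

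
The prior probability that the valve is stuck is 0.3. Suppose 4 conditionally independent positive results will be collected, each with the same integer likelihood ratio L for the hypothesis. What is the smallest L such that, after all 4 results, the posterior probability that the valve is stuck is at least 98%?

Prior odds = 0.3/0.7 = 3/7.
Target odds = 0.98/0.02 = 49.
Need L⁴ ≥ 49 ÷ (3/7) = 343/3.
3⁴ = 81 < 343/3 ≤ 256 = 4⁴, so L = 4.

4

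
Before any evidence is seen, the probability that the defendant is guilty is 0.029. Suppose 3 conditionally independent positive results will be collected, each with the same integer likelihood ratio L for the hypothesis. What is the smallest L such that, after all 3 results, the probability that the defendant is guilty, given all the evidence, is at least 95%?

9

Prior odds = 0.029/0.971 = 29/971.
Target odds = 0.95/0.05 = 19.
Need L³ ≥ 19 ÷ (29/971) = 18449/29.
8³ = 512 < 18449/29 ≤ 729 = 9³, so L = 9.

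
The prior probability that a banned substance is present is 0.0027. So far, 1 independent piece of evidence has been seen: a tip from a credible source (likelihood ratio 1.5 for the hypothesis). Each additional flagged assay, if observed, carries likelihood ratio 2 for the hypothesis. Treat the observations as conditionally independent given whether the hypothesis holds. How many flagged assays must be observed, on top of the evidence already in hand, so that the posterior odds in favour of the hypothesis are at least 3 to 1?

10

Prior odds = 0.0027/0.9973 = 27/9973.
Bayes factor of the evidence already in hand = 1.5.
Odds after that evidence = (27/9973) × 1.5 = 81/19946.
Target odds = 3.
Need 2ⁿ ≥ 3 ÷ (81/19946) = 19946/27.
2⁹ = 512 falls short of 19946/27 but 2¹⁰ = 1024 reaches it, so n = 10.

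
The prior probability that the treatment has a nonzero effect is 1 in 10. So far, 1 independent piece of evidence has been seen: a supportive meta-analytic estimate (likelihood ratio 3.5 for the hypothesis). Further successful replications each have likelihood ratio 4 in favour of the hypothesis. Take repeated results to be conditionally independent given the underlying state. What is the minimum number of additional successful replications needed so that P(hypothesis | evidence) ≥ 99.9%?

6

Prior odds = 0.1/0.9 = 1/9.
Bayes factor of the evidence already in hand = 3.5.
Odds after that evidence = (1/9) × 3.5 = 7/18.
Target odds = 0.999/0.001 = 999.
Need 4ⁿ ≥ 999 ÷ (7/18) = 17982/7.
4⁵ = 1024 falls short of 17982/7 but 4⁶ = 4096 reaches it, so n = 6.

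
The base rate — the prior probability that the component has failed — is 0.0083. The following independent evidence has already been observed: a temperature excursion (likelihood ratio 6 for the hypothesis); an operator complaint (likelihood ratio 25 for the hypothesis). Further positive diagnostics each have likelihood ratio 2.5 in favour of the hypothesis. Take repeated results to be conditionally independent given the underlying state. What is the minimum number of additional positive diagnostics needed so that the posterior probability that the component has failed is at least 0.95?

3

Prior odds = 0.0083/0.9917 = 83/9917.
Combined Bayes factor of the evidence already in hand = 6 × 25 = 150.
Odds after that evidence = (83/9917) × 150 = 12450/9917.
Target odds = 0.95/0.05 = 19.
Need 2.5ⁿ ≥ 19 ÷ (12450/9917) = 188423/12450.
2.5² = 6.25 falls short of 188423/12450 but 2.5³ = 15.625 reaches it, so n = 3.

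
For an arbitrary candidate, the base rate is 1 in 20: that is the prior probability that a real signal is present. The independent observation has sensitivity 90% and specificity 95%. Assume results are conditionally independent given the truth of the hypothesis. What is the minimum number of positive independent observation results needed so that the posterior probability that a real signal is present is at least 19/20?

3

Prior odds: 0.05 ÷ 0.95 = 1/19.
False-positive rate = 1 − 0.95 = 0.05; likelihood ratio of a positive = 0.9/0.05 = 18.
Target odds: 0.95 ÷ 0.05 = 19.
Require 18ⁿ ≥ 19 ÷ (1/19) = 361.
18² = 324 falls short of 361 but 18³ = 5832 reaches it, so n = 3.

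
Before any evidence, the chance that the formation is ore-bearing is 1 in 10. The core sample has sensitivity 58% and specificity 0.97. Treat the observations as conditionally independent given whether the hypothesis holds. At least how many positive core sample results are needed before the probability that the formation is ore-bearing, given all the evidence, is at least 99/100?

3

Prior odds: 0.1 ÷ 0.9 = 1/9.
False-positive rate = 1 − 0.97 = 0.03; likelihood ratio of a positive = 0.58/0.03 = 58/3.
Target odds: 0.99 ÷ 0.01 = 99.
Need (1/9) × (58/3)ⁿ ≥ 99, i.e. (58/3)ⁿ ≥ 891.
(58/3)² = 3364/9 falls short of 891 but (58/3)³ = 195112/27 reaches it, so n = 3.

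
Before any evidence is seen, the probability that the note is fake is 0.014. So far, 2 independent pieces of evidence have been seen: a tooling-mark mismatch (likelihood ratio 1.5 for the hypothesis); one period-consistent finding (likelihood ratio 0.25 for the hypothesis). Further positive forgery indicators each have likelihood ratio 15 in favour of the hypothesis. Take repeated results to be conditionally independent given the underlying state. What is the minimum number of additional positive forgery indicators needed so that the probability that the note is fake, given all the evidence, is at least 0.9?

3

Prior odds = 0.014/0.986 = 7/493.
Combined Bayes factor of the evidence already in hand = 1.5 × 0.25 = 0.375.
Odds after that evidence = (7/493) × 0.375 = 21/3944.
Target odds = 0.9/0.1 = 9.
Need 15ⁿ ≥ 9 ÷ (21/3944) = 11832/7.
15² = 225 falls short of 11832/7 but 15³ = 3375 reaches it, so n = 3.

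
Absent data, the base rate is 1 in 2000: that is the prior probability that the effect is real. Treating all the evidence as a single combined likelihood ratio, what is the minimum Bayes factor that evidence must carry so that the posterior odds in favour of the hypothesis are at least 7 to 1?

13993

Prior odds = 0.0005/0.9995 = 1/1999.
Target odds = 7.
Required Bayes factor = 7 ÷ (1/1999) = 13993.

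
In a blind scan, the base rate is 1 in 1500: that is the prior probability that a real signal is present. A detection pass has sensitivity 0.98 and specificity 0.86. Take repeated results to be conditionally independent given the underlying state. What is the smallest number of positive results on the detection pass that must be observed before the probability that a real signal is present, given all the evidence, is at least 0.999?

8

Prior odds: (1/1500) ÷ (1499/1500) = 1/1499.
False-positive rate = 1 − 0.86 = 0.14; likelihood ratio of a positive = 0.98/0.14 = 7.
Target odds: 0.999 ÷ 0.001 = 999.
Require 7ⁿ ≥ 999 ÷ (1/1499) = 1497501.
7⁷ = 823543 falls short of 1497501 but 7⁸ = 5764801 reaches it, so n = 8.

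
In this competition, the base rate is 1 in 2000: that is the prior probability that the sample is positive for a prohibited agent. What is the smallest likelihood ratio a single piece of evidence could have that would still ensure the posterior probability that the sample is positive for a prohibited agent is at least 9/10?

Prior odds = 0.0005/0.9995 = 1/1999.
Target odds = 0.9/0.1 = 9.
Required Bayes factor = 9 ÷ (1/1999) = 17991.

17991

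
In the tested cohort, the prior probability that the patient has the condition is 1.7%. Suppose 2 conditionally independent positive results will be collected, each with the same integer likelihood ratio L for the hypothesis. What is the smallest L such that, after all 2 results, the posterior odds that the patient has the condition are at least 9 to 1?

Prior odds = 0.017/0.983 = 17/983.
Target odds = 9.
Need L² ≥ 9 ÷ (17/983) = 8847/17.
22² = 484 < 8847/17 ≤ 529 = 23², so L = 23.

23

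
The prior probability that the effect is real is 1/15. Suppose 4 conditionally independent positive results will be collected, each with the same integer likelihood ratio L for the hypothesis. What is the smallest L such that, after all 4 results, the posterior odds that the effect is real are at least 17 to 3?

3

Prior odds = (1/15)/(14/15) = 1/14.
Target odds = 17/3.
Need L⁴ ≥ 17/3 ÷ (1/14) = 238/3.
2⁴ = 16 < 238/3 ≤ 81 = 3⁴, so L = 3.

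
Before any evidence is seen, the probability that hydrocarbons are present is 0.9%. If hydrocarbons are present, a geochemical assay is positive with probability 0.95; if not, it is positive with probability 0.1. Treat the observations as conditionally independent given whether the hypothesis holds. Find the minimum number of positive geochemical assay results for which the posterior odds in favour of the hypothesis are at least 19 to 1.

4

Prior odds: 0.009 ÷ 0.991 = 9/991.
Likelihood ratio of a positive = 0.95/0.1 = 9.5.
Target odds = 19.
Need (9/991) × 9.5ⁿ ≥ 19, i.e. 9.5ⁿ ≥ 18829/9.
9.5³ = 857.375 falls short of 18829/9 but 9.5⁴ = 8145.0625 reaches it, so n = 4.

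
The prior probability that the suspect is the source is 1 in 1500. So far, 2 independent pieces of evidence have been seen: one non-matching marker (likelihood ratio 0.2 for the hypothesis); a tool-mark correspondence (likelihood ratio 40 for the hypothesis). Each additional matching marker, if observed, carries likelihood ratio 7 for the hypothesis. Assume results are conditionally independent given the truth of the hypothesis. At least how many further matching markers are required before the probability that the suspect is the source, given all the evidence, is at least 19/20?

5

Prior odds = (1/1500)/(1499/1500) = 1/1499.
Combined Bayes factor of the evidence already in hand = 0.2 × 40 = 8.
Odds after that evidence = (1/1499) × 8 = 8/1499.
Target odds = 0.95/0.05 = 19.
Need 7ⁿ ≥ 19 ÷ (8/1499) = 3560.125.
7⁴ = 2401 falls short of 3560.125 but 7⁵ = 16807 reaches it, so n = 5.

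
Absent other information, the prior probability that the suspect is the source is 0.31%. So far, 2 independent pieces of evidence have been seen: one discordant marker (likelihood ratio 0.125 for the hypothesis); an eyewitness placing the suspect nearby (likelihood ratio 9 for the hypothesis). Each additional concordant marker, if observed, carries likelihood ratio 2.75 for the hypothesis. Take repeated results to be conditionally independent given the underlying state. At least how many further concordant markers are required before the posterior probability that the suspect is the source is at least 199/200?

Prior odds = 0.0031/0.9969 = 31/9969.
Combined Bayes factor of the evidence already in hand = 0.125 × 9 = 1.125.
Odds after that evidence = (31/9969) × 1.125 = 93/26584.
Target odds = 0.995/0.005 = 199.
Need 2.75ⁿ ≥ 199 ÷ (93/26584) = 5290216/93.
2.75¹⁰ ≈24735.9 falls short of 5290216/93 but 2.75¹¹ ≈68023.6 reaches it, so n = 11.

11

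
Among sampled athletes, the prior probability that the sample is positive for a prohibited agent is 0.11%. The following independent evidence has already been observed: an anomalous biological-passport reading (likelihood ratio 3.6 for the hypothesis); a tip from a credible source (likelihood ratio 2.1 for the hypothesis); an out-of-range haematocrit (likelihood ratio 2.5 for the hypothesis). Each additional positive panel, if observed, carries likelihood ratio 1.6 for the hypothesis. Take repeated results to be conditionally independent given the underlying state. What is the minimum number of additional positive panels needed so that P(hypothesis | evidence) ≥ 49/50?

Prior odds = 0.0011/0.9989 = 11/9989.
Combined Bayes factor of the evidence already in hand = 3.6 × 2.1 × 2.5 = 18.9.
Odds after that evidence = (11/9989) × 18.9 = 297/14270.
Target odds = 0.98/0.02 = 49.
Need 1.6ⁿ ≥ 49 ÷ (297/14270) = 699230/297.
1.6¹⁶ ≈1844.67 falls short of 699230/297 but 1.6¹⁷ ≈2951.48 reaches it, so n = 17.

17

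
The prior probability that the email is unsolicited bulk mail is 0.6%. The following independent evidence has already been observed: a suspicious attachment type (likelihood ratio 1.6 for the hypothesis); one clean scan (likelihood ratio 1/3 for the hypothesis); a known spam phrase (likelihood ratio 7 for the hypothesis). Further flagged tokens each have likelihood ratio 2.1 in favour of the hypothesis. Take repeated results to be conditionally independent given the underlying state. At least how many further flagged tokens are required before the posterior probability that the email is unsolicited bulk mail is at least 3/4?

Prior odds = 0.006/0.994 = 3/497.
Combined Bayes factor of the evidence already in hand = 1.6 × (1/3) × 7 = 56/15.
Odds after that evidence = (3/497) × 56/15 = 8/355.
Target odds = 0.75/0.25 = 3.
Need 2.1ⁿ ≥ 3 ÷ (8/355) = 133.125.
2.1⁶ = 85766121/1000000 falls short of 133.125 but 2.1⁷ ≈180.109 reaches it, so n = 7.

7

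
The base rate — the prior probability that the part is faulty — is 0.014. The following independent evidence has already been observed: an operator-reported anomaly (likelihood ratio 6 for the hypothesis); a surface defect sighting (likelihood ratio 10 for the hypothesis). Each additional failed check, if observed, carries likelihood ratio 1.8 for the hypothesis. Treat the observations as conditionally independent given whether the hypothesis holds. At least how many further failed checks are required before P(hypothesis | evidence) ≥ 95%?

6

Prior odds = 0.014/0.986 = 7/493.
Combined Bayes factor of the evidence already in hand = 6 × 10 = 60.
Odds after that evidence = (7/493) × 60 = 420/493.
Target odds = 0.95/0.05 = 19.
Need 1.8ⁿ ≥ 19 ÷ (420/493) = 9367/420.
1.8⁵ = 18.89568 falls short of 9367/420 but 1.8⁶ = 531441/15625 reaches it, so n = 6.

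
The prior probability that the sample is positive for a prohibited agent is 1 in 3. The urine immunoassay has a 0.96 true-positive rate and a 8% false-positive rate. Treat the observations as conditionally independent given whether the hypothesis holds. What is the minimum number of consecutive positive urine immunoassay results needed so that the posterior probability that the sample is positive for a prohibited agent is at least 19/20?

2

Prior odds = (1/3)/(2/3) = 0.5.
Likelihood ratio of a positive result = 0.96/0.08 = 12.
Target odds: 0.95 ÷ 0.05 = 19.
Need 0.5 × 12ⁿ ≥ 19, i.e. 12ⁿ ≥ 38.
12¹ = 12 falls short of 38 but 12² = 144 reaches it, so n = 2.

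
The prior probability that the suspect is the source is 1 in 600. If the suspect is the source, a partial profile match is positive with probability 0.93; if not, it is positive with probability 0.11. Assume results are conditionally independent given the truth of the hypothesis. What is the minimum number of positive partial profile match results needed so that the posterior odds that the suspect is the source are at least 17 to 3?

4

Prior odds = (1/600)/(599/600) = 1/599.
Likelihood ratio of a positive = 0.93/0.11 = 93/11.
Target odds = 17/3.
Require (93/11)ⁿ ≥ 17/3 ÷ (1/599) = 10183/3.
(93/11)³ = 804357/1331 falls short of 10183/3 but (93/11)⁴ = 74805201/14641 reaches it, so n = 4.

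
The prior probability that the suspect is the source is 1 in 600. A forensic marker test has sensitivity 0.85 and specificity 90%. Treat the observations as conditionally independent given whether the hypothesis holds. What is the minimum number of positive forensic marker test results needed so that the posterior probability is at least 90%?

5

Prior odds = (1/600)/(599/600) = 1/599.
False-positive rate = 1 − 0.9 = 0.1; likelihood ratio of a positive = 0.85/0.1 = 8.5.
Target posterior odds = 0.9/0.1 = 9.
Need (1/599) × 8.5ⁿ ≥ 9, i.e. 8.5ⁿ ≥ 5391.
8.5⁴ = 5220.0625 falls short of 5391 but 8.5⁵ = 44370.53125 reaches it, so n = 5.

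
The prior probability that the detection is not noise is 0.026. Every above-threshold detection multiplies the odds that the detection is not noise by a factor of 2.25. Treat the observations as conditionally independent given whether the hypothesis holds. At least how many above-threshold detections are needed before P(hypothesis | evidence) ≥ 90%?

Prior odds: 0.026 ÷ 0.974 = 13/487.
Likelihood ratio per above-threshold detection = 2.25.
Target odds: 0.9 ÷ 0.1 = 9.
Require 2.25ⁿ ≥ 9 ÷ (13/487) = 4383/13.
2.25⁷ = 4782969/16384 falls short of 4383/13 but 2.25⁸ = 43046721/65536 reaches it, so n = 8.

8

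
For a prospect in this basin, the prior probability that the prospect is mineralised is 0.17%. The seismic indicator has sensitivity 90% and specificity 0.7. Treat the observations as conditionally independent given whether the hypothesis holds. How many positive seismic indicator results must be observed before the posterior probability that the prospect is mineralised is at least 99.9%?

13

Prior odds = 0.0017/0.9983 = 17/9983.
False-positive rate = 1 − 0.7 = 0.3; likelihood ratio of a positive = 0.9/0.3 = 3.
Target odds: 0.999 ÷ 0.001 = 999.
Need (17/9983) × 3ⁿ ≥ 999, i.e. 3ⁿ ≥ 9973017/17.
3¹² = 531441 falls short of 9973017/17 but 3¹³ = 1594323 reaches it, so n = 13.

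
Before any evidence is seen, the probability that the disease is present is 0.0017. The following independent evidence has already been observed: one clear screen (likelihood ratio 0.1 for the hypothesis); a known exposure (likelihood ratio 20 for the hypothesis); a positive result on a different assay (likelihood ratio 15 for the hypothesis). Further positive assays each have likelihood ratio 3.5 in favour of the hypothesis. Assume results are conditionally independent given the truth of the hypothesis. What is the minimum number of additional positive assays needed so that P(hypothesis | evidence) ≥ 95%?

5

Prior odds = 0.0017/0.9983 = 17/9983.
Combined Bayes factor of the evidence already in hand = 0.1 × 20 × 15 = 30.
Odds after that evidence = (17/9983) × 30 = 510/9983.
Target odds = 0.95/0.05 = 19.
Need 3.5ⁿ ≥ 19 ÷ (510/9983) = 189677/510.
3.5⁴ = 150.0625 falls short of 189677/510 but 3.5⁵ = 525.21875 reaches it, so n = 5.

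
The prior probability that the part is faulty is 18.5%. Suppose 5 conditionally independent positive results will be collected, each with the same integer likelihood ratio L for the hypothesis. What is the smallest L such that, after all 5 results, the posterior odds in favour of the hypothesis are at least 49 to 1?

3

Prior odds = 0.185/0.815 = 37/163.
Target odds = 49.
Need L⁵ ≥ 49 ÷ (37/163) = 7987/37.
2⁵ = 32 < 7987/37 ≤ 243 = 3⁵, so L = 3.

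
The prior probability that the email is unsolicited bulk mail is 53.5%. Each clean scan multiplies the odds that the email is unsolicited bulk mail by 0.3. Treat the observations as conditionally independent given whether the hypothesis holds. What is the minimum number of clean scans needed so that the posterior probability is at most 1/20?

3

Prior odds = 0.535/0.465 = 107/93.
Likelihood ratio per clean scan = 0.3.
Target odds: 0.05 ÷ 0.95 = 1/19.
Need (107/93) × 0.3ⁿ ≤ 1/19, i.e. 0.3ⁿ ≤ 93/2033.
0.3² = 0.09 is still above 93/2033 but 0.3³ = 0.027 is at or below it, so n = 3.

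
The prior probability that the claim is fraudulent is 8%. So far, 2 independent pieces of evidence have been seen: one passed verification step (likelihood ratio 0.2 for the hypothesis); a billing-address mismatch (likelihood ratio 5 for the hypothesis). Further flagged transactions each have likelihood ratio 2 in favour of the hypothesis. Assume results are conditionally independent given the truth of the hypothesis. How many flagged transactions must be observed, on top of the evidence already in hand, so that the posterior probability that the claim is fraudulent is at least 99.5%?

Prior odds = 0.08/0.92 = 2/23.
Combined Bayes factor of the evidence already in hand = 0.2 × 5 = 1.
Odds after that evidence = (2/23) × 1 = 2/23.
Target odds = 0.995/0.005 = 199.
Need 2ⁿ ≥ 199 ÷ (2/23) = 2288.5.
2¹¹ = 2048 falls short of 2288.5 but 2¹² = 4096 reaches it, so n = 12.

12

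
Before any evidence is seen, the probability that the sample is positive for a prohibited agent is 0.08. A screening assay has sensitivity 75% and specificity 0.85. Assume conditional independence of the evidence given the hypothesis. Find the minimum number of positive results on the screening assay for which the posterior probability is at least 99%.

Prior odds: 0.08 ÷ 0.92 = 2/23.
False-positive rate = 1 − 0.85 = 0.15; likelihood ratio of a positive = 0.75/0.15 = 5.
Target odds: 0.99 ÷ 0.01 = 99.
Need (2/23) × 5ⁿ ≥ 99, i.e. 5ⁿ ≥ 1138.5.
5⁴ = 625 falls short of 1138.5 but 5⁵ = 3125 reaches it, so n = 5.

5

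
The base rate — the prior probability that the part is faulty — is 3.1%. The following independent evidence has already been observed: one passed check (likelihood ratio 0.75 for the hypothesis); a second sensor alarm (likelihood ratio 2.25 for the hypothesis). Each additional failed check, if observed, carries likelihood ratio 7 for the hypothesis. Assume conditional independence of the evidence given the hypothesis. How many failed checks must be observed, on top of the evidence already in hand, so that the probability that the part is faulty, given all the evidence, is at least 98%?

4

Prior odds = 0.031/0.969 = 31/969.
Combined Bayes factor of the evidence already in hand = 0.75 × 2.25 = 1.6875.
Odds after that evidence = (31/969) × 1.6875 = 279/5168.
Target odds = 0.98/0.02 = 49.
Need 7ⁿ ≥ 49 ÷ (279/5168) = 253232/279.
7³ = 343 falls short of 253232/279 but 7⁴ = 2401 reaches it, so n = 4.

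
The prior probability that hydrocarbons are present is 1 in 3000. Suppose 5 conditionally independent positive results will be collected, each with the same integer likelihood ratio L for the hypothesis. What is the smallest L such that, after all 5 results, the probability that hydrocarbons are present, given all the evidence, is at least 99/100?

Prior odds = (1/3000)/(2999/3000) = 1/2999.
Target odds = 0.99/0.01 = 99.
Need L⁵ ≥ 99 ÷ (1/2999) = 296901.
12⁵ = 248832 < 296901 ≤ 371293 = 13⁵, so L = 13.

13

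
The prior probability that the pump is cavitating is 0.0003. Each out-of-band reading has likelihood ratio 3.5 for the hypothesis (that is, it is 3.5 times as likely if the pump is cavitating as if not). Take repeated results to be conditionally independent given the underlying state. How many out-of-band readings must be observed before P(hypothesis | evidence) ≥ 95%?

Prior odds = 0.0003/0.9997 = 3/9997.
Likelihood ratio per out-of-band reading = 3.5.
Target posterior odds = 0.95/0.05 = 19.
Require 3.5ⁿ ≥ 19 ÷ (3/9997) = 189943/3.
3.5⁸ = 5764801/256 falls short of 189943/3 but 3.5⁹ = 40353607/512 reaches it, so n = 9.

9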